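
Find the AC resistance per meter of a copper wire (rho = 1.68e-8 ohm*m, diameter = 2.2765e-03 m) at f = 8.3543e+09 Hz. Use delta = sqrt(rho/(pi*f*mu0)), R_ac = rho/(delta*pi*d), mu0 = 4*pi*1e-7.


delta = sqrt(1.68e-8 / (pi * 8.3543e+09 * 4*pi*1e-7)) = 7.137066e-07 m
R_ac = 1.68e-8 / (7.137066e-07 * pi * 2.2765e-03) = 3.291 ohm/m

3.291 ohm/m


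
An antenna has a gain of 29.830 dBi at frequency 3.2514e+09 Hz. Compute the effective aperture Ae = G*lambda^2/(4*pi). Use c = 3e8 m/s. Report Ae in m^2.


lambda = c / f = 3.0000e+08 / 3.2514e+09 = 0.09226795 m
G_linear = 10^(29.830/10) = 961.6123
Ae = G_linear * lambda^2 / (4*pi) = 961.6123 * 0.09226795^2 / (4*pi) = 0.6515 m^2

0.6515 m^2


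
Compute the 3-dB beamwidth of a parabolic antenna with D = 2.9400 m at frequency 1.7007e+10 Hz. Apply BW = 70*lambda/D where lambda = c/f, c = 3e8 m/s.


lambda = c / f = 3.0000e+08 / 1.7007e+10 = 0.01763980 m
BW = 70 * 0.01763980 / 2.9400 = 0.4200 deg

0.4200 deg


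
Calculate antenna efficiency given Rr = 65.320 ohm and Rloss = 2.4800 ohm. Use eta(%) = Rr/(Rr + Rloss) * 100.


eta = 65.320 / (65.320 + 2.4800) * 100 = 96.34%

96.34%


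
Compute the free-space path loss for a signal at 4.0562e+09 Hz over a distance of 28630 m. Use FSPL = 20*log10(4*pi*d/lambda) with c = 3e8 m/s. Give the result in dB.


lambda = c / f = 3.0000e+08 / 4.0562e+09 = 0.07396085 m
FSPL = 20 * log10(4*pi*28630/0.07396085) = 133.7 dB

133.7 dB


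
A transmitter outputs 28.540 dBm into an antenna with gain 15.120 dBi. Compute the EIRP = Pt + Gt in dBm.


EIRP = Pt + Gt = 28.540 + 15.120 = 43.66 dBm

43.66 dBm


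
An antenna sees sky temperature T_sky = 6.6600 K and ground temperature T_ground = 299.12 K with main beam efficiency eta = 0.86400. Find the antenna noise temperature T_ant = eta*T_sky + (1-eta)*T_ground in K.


T_ant = 0.86400 * 6.6600 + (1 - 0.86400) * 299.12 = 46.43 K

46.43 K


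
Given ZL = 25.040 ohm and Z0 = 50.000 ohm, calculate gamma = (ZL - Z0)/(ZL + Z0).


gamma = (25.040 - 50.000) / (25.040 + 50.000) = -0.3326

-0.3326


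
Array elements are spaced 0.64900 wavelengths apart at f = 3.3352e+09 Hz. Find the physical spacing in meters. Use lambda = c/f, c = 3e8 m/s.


lambda = c / f = 3.0000e+08 / 3.3352e+09 = 0.08994963 m
d = 0.64900 * 0.08994963 = 0.05838 m

0.05838 m


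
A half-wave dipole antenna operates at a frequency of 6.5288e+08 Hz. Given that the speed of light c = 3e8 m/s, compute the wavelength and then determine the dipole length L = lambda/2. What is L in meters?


lambda = c / f = 3.0000e+08 / 6.5288e+08 = 0.4595025 m
L = lambda / 2 = 0.4595025 / 2 = 0.2298 m

0.2298 m


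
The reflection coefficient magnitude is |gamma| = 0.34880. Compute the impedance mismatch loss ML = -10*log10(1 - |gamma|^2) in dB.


ML = -10 * log10(1 - 0.34880^2) = -10 * log10(0.87833856) = 0.5634 dB

0.5634 dB


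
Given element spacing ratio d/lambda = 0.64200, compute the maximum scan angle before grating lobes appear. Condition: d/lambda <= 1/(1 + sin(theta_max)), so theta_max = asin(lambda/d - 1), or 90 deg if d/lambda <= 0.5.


lambda/d - 1 = 1/0.64200 - 1 = 0.5576324
theta_max = asin(0.5576324) = 33.89 deg

33.89 deg


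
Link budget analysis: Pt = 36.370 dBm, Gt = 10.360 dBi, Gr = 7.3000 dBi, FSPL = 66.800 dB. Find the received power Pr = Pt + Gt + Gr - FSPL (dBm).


Pr = 36.370 + 10.360 + 7.3000 - 66.800 = -12.77 dBm

-12.77 dBm


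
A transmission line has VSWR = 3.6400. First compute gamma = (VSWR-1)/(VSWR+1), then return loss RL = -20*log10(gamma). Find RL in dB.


gamma = (3.6400 - 1) / (3.6400 + 1) = 0.5689655
RL = -20 * log10(0.5689655) = 4.898 dB

4.898 dB


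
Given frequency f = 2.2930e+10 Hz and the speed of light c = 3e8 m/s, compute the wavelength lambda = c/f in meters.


lambda = c / f = 3.0000e+08 / 2.2930e+10 = 0.01308 m

0.01308 m


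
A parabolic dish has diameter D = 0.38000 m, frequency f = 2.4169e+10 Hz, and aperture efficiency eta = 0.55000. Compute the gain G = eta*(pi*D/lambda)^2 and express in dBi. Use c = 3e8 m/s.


lambda = c / f = 3.0000e+08 / 2.4169e+10 = 0.01241259 m
G_linear = 0.55000 * (pi * 0.38000 / 0.01241259)^2 = 5087.505
G_dBi = 10 * log10(5087.505) = 37.07 dBi

37.07 dBi


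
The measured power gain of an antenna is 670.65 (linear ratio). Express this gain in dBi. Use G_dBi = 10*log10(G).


G_dBi = 10 * log10(670.65) = 28.26 dBi

28.26 dBi


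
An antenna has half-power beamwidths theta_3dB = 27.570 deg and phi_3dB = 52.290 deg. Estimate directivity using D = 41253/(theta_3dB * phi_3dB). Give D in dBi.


D_linear = 41253 / (27.570 * 52.290) = 28.61542
D_dBi = 10 * log10(28.61542) = 14.57 dBi

14.57 dBi


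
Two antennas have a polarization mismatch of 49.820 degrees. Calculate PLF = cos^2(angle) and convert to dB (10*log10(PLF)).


PLF_linear = cos^2(49.820 deg) = 0.4162715
PLF_dB = 10 * log10(0.4162715) = -3.806 dB

-3.806 dB


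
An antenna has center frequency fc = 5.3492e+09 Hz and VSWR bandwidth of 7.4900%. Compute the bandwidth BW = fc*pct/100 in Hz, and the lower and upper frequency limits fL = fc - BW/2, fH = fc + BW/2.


BW = 5.3492e+09 * 7.4900/100 = 4.006551e+08 Hz
fL = 5.3492e+09 - 4.006551e+08/2 = 5.149e+09 Hz
fH = 5.3492e+09 + 4.006551e+08/2 = 5.550e+09 Hz

BW=4.007e+08 Hz, fL=5.149e+09 Hz, fH=5.550e+09 Hz


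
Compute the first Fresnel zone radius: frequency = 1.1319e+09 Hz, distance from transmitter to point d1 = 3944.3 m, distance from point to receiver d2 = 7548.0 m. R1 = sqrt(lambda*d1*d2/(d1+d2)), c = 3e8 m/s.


lambda = c / f = 3.0000e+08 / 1.1319e+09 = 0.2650411 m
R1 = sqrt(0.2650411 * 3944.3 * 7548.0 / (3944.3 + 7548.0)) = 26.20 m

26.20 m


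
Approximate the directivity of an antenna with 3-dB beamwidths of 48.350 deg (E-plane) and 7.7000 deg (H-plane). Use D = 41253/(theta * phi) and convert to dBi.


D_linear = 41253 / (48.350 * 7.7000) = 110.8073
D_dBi = 10 * log10(110.8073) = 20.45 dBi

20.45 dBi


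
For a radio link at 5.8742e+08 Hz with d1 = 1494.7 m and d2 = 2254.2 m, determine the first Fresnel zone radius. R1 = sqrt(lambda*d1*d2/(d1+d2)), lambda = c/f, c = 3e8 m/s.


lambda = c / f = 3.0000e+08 / 5.8742e+08 = 0.5107078 m
R1 = sqrt(0.5107078 * 1494.7 * 2254.2 / (1494.7 + 2254.2)) = 21.42 m

21.42 m


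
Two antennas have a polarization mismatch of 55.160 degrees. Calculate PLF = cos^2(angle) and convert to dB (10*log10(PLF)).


PLF_linear = cos^2(55.160 deg) = 0.3263685
PLF_dB = 10 * log10(0.3263685) = -4.863 dB

-4.863 dB


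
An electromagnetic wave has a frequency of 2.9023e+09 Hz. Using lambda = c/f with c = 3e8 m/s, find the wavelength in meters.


lambda = c / f = 3.0000e+08 / 2.9023e+09 = 0.1034 m

0.1034 m


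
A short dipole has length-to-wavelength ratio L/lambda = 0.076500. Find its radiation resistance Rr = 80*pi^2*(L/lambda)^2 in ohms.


Rr = 80 * pi^2 * (0.076500)^2 = 80 * 9.869604 * 5.852250e-03 = 4.621 ohm

4.621 ohm


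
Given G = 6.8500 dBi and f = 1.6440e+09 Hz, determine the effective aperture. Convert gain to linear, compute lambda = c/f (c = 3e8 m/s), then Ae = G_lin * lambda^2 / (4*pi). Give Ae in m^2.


lambda = c / f = 3.0000e+08 / 1.6440e+09 = 0.1824818 m
G_linear = 10^(6.8500/10) = 4.841724
Ae = G_linear * lambda^2 / (4*pi) = 4.841724 * 0.1824818^2 / (4*pi) = 0.01283 m^2

0.01283 m^2


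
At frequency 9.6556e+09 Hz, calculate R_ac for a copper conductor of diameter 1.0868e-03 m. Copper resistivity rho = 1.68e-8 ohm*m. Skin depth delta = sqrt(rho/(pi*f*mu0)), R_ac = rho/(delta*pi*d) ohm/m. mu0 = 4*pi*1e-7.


delta = sqrt(1.68e-8 / (pi * 9.6556e+09 * 4*pi*1e-7)) = 6.638732e-07 m
R_ac = 1.68e-8 / (6.638732e-07 * pi * 1.0868e-03) = 7.412 ohm/m

7.412 ohm/m


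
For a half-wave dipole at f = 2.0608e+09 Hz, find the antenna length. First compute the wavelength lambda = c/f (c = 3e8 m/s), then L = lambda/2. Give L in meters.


lambda = c / f = 3.0000e+08 / 2.0608e+09 = 0.1455745 m
L = lambda / 2 = 0.1455745 / 2 = 0.07279 m

0.07279 m


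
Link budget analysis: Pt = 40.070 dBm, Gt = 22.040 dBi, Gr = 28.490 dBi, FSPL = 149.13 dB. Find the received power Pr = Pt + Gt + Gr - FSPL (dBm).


Pr = 40.070 + 22.040 + 28.490 - 149.13 = -58.53 dBm

-58.53 dBm


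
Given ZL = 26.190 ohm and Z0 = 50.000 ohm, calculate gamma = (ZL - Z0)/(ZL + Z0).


gamma = (26.190 - 50.000) / (26.190 + 50.000) = -0.3125

-0.3125


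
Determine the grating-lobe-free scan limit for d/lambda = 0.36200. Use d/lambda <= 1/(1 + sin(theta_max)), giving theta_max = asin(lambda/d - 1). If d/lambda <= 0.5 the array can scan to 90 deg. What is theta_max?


lambda/d - 1 = 1/0.36200 - 1 = 1.762431 >= 1
d/lambda <= 0.5, so the array can scan to endfire without grating lobes: theta_max = 90 deg

90 deg


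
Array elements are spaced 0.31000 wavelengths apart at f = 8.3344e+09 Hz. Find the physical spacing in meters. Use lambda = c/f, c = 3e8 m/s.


lambda = c / f = 3.0000e+08 / 8.3344e+09 = 0.03599539 m
d = 0.31000 * 0.03599539 = 0.01116 m

0.01116 m


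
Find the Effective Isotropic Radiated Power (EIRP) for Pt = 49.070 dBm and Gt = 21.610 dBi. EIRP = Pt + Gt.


EIRP = Pt + Gt = 49.070 + 21.610 = 70.68 dBm

70.68 dBm


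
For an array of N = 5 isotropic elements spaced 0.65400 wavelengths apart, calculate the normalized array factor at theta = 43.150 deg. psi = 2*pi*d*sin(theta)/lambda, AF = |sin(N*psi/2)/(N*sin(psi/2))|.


psi = 2*pi*0.65400*sin(43.150 deg) = 2.810328 rad
AF = |sin(5*2.810328/2) / (5*sin(2.810328/2))| = 0.1371

0.1371


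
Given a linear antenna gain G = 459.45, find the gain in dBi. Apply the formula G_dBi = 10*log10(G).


G_dBi = 10 * log10(459.45) = 26.62 dBi

26.62 dBi


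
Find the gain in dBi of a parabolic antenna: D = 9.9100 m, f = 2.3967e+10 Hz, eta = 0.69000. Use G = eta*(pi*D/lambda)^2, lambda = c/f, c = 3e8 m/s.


lambda = c / f = 3.0000e+08 / 2.3967e+10 = 0.01251721 m
G_linear = 0.69000 * (pi * 9.9100 / 0.01251721)^2 = 4.268557e+06
G_dBi = 10 * log10(4.268557e+06) = 66.30 dBi

66.30 dBi


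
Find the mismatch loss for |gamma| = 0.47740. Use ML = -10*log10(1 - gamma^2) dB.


ML = -10 * log10(1 - 0.47740^2) = -10 * log10(0.77208924) = 1.123 dB

1.123 dB


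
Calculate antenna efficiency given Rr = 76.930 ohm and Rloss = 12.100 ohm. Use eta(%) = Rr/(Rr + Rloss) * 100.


eta = 76.930 / (76.930 + 12.100) * 100 = 86.41%

86.41%


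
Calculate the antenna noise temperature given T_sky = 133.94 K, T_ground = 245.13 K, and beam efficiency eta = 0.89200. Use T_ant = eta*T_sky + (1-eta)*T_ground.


T_ant = 0.89200 * 133.94 + (1 - 0.89200) * 245.13 = 145.9 K

145.9 K


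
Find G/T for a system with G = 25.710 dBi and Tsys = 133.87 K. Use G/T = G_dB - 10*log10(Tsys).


G/T = 25.710 - 10*log10(133.87) = 25.710 - 21.26683 = 4.443 dB/K

4.443 dB/K


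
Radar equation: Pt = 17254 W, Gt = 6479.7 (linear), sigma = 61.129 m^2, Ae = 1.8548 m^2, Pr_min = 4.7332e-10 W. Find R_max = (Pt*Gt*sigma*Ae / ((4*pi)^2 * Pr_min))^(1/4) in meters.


R^4 = 17254*6479.7*61.129*1.8548 / ((4*pi)^2 * 4.7332e-10) = 1.695956e+17
R_max = 1.695956e+17^0.25 = 20293 m

20293 m


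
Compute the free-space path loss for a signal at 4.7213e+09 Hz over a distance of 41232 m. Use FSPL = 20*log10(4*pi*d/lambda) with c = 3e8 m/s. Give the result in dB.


lambda = c / f = 3.0000e+08 / 4.7213e+09 = 0.06354182 m
FSPL = 20 * log10(4*pi*41232/0.06354182) = 138.2 dB

138.2 dB


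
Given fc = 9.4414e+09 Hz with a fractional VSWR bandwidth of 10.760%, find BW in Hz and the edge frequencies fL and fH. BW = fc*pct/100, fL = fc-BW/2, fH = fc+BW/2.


BW = 9.4414e+09 * 10.760/100 = 1.015895e+09 Hz
fL = 9.4414e+09 - 1.015895e+09/2 = 8.933e+09 Hz
fH = 9.4414e+09 + 1.015895e+09/2 = 9.949e+09 Hz

BW=1.016e+09 Hz, fL=8.933e+09 Hz, fH=9.949e+09 Hz


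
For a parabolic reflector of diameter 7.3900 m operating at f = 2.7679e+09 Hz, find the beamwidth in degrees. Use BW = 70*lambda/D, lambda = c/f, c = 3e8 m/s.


lambda = c / f = 3.0000e+08 / 2.7679e+09 = 0.1083854 m
BW = 70 * 0.1083854 / 7.3900 = 1.027 deg

1.027 deg


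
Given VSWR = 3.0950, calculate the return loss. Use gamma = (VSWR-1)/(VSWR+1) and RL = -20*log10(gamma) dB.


gamma = (3.0950 - 1) / (3.0950 + 1) = 0.5115995
RL = -20 * log10(0.5115995) = 5.821 dB

5.821 dB


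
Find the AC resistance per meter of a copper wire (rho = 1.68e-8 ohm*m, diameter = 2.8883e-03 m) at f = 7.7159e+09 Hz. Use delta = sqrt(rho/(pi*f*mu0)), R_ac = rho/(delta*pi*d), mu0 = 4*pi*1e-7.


delta = sqrt(1.68e-8 / (pi * 7.7159e+09 * 4*pi*1e-7)) = 7.426454e-07 m
R_ac = 1.68e-8 / (7.426454e-07 * pi * 2.8883e-03) = 2.493 ohm/m

2.493 ohm/m


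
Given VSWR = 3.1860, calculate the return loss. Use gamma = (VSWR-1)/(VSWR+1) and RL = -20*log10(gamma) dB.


gamma = (3.1860 - 1) / (3.1860 + 1) = 0.5222169
RL = -20 * log10(0.5222169) = 5.643 dB

5.643 dB


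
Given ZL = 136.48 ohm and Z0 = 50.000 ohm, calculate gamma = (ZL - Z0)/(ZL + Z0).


gamma = (136.48 - 50.000) / (136.48 + 50.000) = 0.4637

0.4637


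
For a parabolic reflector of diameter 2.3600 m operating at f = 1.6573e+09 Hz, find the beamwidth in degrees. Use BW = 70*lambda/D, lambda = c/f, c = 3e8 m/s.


lambda = c / f = 3.0000e+08 / 1.6573e+09 = 0.1810173 m
BW = 70 * 0.1810173 / 2.3600 = 5.369 deg

5.369 deg


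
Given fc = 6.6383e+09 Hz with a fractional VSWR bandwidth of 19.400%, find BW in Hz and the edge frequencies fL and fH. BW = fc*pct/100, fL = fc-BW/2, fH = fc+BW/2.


BW = 6.6383e+09 * 19.400/100 = 1.287830e+09 Hz
fL = 6.6383e+09 - 1.287830e+09/2 = 5.994e+09 Hz
fH = 6.6383e+09 + 1.287830e+09/2 = 7.282e+09 Hz

BW=1.288e+09 Hz, fL=5.994e+09 Hz, fH=7.282e+09 Hz


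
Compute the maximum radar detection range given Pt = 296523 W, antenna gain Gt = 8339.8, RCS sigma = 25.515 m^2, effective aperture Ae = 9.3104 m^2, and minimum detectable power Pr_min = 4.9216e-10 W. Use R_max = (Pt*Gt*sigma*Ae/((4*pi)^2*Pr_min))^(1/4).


R^4 = 296523*8339.8*25.515*9.3104 / ((4*pi)^2 * 4.9216e-10) = 7.558783e+18
R_max = 7.558783e+18^0.25 = 52434 m

52434 m


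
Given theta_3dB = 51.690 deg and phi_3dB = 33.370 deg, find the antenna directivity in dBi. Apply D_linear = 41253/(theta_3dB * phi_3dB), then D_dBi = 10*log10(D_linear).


D_linear = 41253 / (51.690 * 33.370) = 23.91623
D_dBi = 10 * log10(23.91623) = 13.79 dBi

13.79 dBi


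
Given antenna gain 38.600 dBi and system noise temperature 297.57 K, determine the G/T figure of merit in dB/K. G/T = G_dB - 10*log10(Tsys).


G/T = 38.600 - 10*log10(297.57) = 38.600 - 24.73589 = 13.86 dB/K

13.86 dB/K


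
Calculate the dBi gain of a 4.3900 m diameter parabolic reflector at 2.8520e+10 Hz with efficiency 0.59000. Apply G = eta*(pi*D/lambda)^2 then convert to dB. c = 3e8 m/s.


lambda = c / f = 3.0000e+08 / 2.8520e+10 = 0.01051893 m
G_linear = 0.59000 * (pi * 4.3900 / 0.01051893)^2 = 1.014233e+06
G_dBi = 10 * log10(1.014233e+06) = 60.06 dBi

60.06 dBi


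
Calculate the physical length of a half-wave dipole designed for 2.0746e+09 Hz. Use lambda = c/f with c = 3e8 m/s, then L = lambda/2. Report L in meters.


lambda = c / f = 3.0000e+08 / 2.0746e+09 = 0.1446062 m
L = lambda / 2 = 0.1446062 / 2 = 0.07230 m

0.07230 m


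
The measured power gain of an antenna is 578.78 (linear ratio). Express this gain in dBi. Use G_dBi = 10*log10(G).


G_dBi = 10 * log10(578.78) = 27.63 dBi

27.63 dBi


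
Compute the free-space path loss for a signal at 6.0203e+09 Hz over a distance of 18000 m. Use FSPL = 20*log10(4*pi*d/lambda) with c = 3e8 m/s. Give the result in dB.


lambda = c / f = 3.0000e+08 / 6.0203e+09 = 0.04983140 m
FSPL = 20 * log10(4*pi*18000/0.04983140) = 133.1 dB

133.1 dB


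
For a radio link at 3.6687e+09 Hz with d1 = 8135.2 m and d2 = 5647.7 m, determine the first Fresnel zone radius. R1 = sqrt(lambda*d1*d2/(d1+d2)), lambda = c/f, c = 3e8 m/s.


lambda = c / f = 3.0000e+08 / 3.6687e+09 = 0.08177284 m
R1 = sqrt(0.08177284 * 8135.2 * 5647.7 / (8135.2 + 5647.7)) = 16.51 m

16.51 m


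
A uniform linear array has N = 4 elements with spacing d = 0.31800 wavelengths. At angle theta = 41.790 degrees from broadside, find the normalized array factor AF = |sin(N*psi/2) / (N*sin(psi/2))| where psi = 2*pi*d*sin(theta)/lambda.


psi = 2*pi*0.31800*sin(41.790 deg) = 1.331507 rad
AF = |sin(4*1.331507/2) / (4*sin(1.331507/2))| = 0.1864

0.1864


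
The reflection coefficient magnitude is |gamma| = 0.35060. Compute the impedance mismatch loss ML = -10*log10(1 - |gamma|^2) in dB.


ML = -10 * log10(1 - 0.35060^2) = -10 * log10(0.87707964) = 0.5696 dB

0.5696 dB


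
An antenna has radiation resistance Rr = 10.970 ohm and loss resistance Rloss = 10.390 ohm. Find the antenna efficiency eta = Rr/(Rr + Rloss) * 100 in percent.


eta = 10.970 / (10.970 + 10.390) * 100 = 51.36%

51.36%


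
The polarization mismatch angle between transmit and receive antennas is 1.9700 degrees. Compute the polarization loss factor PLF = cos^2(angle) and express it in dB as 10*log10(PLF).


PLF_linear = cos^2(1.9700 deg) = 0.9988183
PLF_dB = 10 * log10(0.9988183) = -5.135e-03 dB

-5.135e-03 dB


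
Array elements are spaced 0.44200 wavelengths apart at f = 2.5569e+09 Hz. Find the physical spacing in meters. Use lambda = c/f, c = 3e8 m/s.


lambda = c / f = 3.0000e+08 / 2.5569e+09 = 0.1173296 m
d = 0.44200 * 0.1173296 = 0.05186 m

0.05186 m


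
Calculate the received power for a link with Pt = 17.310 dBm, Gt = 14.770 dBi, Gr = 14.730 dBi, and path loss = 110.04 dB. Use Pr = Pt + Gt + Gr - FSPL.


Pr = 17.310 + 14.770 + 14.730 - 110.04 = -63.23 dBm

-63.23 dBm


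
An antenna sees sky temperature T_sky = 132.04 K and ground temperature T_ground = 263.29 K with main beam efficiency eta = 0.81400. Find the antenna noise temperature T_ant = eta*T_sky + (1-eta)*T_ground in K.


T_ant = 0.81400 * 132.04 + (1 - 0.81400) * 263.29 = 156.5 K

156.5 K


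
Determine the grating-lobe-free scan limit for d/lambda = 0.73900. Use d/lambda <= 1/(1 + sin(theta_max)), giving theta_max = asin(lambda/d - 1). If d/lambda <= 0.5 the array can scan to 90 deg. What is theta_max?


lambda/d - 1 = 1/0.73900 - 1 = 0.3531800
theta_max = asin(0.3531800) = 20.68 deg

20.68 deg


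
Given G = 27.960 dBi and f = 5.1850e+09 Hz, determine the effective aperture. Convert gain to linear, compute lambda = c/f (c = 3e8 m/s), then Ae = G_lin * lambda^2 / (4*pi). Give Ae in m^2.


lambda = c / f = 3.0000e+08 / 5.1850e+09 = 0.05785921 m
G_linear = 10^(27.960/10) = 625.1727
Ae = G_linear * lambda^2 / (4*pi) = 625.1727 * 0.05785921^2 / (4*pi) = 0.1665 m^2

0.1665 m^2


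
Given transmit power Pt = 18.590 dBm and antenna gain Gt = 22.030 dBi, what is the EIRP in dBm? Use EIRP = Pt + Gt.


EIRP = Pt + Gt = 18.590 + 22.030 = 40.62 dBm

40.62 dBm


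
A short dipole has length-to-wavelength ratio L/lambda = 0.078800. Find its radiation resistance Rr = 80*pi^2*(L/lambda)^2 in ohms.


Rr = 80 * pi^2 * (0.078800)^2 = 80 * 9.869604 * 6.209440e-03 = 4.903 ohm

4.903 ohm


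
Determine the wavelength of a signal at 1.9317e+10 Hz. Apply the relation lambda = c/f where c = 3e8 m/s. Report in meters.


lambda = c / f = 3.0000e+08 / 1.9317e+10 = 0.01553 m

0.01553 m


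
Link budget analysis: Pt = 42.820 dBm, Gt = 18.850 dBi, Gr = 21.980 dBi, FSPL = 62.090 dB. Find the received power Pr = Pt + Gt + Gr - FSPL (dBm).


Pr = 42.820 + 18.850 + 21.980 - 62.090 = 21.56 dBm

21.56 dBm


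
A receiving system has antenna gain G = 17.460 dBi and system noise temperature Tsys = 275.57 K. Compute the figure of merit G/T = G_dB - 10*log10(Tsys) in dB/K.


G/T = 17.460 - 10*log10(275.57) = 17.460 - 24.40232 = -6.942 dB/K

-6.942 dB/K


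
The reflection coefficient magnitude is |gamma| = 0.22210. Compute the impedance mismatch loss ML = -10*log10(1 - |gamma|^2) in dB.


ML = -10 * log10(1 - 0.22210^2) = -10 * log10(0.95067159) = 0.2197 dB

0.2197 dB


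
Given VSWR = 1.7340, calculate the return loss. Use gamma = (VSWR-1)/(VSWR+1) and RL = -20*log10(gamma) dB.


gamma = (1.7340 - 1) / (1.7340 + 1) = 0.2684711
RL = -20 * log10(0.2684711) = 11.42 dB

11.42 dB


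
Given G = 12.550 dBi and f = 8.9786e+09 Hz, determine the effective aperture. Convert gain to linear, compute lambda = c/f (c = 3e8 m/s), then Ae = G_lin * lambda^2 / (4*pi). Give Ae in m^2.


lambda = c / f = 3.0000e+08 / 8.9786e+09 = 0.03341278 m
G_linear = 10^(12.550/10) = 17.98871
Ae = G_linear * lambda^2 / (4*pi) = 17.98871 * 0.03341278^2 / (4*pi) = 1.598e-03 m^2

1.598e-03 m^2


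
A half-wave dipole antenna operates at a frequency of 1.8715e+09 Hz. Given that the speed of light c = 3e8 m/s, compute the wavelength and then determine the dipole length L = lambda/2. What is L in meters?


lambda = c / f = 3.0000e+08 / 1.8715e+09 = 0.1602992 m
L = lambda / 2 = 0.1602992 / 2 = 0.08015 m

0.08015 m


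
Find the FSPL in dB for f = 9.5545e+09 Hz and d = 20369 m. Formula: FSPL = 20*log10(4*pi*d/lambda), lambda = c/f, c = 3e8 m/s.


lambda = c / f = 3.0000e+08 / 9.5545e+09 = 0.03139882 m
FSPL = 20 * log10(4*pi*20369/0.03139882) = 138.2 dB

138.2 dB


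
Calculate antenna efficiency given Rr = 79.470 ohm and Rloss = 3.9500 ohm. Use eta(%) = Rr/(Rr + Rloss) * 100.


eta = 79.470 / (79.470 + 3.9500) * 100 = 95.26%

95.26%


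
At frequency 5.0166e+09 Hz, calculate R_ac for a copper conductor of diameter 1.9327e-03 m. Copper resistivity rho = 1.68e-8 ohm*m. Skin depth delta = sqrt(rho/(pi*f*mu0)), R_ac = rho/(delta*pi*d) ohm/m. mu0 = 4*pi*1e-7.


delta = sqrt(1.68e-8 / (pi * 5.0166e+09 * 4*pi*1e-7)) = 9.210221e-07 m
R_ac = 1.68e-8 / (9.210221e-07 * pi * 1.9327e-03) = 3.004 ohm/m

3.004 ohm/m


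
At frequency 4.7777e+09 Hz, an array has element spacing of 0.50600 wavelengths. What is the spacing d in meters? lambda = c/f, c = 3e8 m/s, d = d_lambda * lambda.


lambda = c / f = 3.0000e+08 / 4.7777e+09 = 0.06279172 m
d = 0.50600 * 0.06279172 = 0.03177 m

0.03177 m


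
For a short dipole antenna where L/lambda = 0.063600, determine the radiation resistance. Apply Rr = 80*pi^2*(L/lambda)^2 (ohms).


Rr = 80 * pi^2 * (0.063600)^2 = 80 * 9.869604 * 4.044960e-03 = 3.194 ohm

3.194 ohm


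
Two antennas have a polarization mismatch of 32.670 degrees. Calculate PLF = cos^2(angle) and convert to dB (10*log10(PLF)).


PLF_linear = cos^2(32.670 deg) = 0.7086164
PLF_dB = 10 * log10(0.7086164) = -1.496 dB

-1.496 dB


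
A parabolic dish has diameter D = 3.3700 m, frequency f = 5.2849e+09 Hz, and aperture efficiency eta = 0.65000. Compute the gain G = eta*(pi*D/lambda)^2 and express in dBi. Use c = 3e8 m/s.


lambda = c / f = 3.0000e+08 / 5.2849e+09 = 0.05676550 m
G_linear = 0.65000 * (pi * 3.3700 / 0.05676550)^2 = 22610.18
G_dBi = 10 * log10(22610.18) = 43.54 dBi

43.54 dBi


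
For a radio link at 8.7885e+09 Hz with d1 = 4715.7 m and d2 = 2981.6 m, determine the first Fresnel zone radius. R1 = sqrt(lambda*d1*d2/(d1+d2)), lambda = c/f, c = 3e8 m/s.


lambda = c / f = 3.0000e+08 / 8.7885e+09 = 0.03413552 m
R1 = sqrt(0.03413552 * 4715.7 * 2981.6 / (4715.7 + 2981.6)) = 7.896 m

7.896 m


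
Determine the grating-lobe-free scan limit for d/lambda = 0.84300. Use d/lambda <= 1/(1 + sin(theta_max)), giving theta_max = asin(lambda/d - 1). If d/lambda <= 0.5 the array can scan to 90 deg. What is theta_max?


lambda/d - 1 = 1/0.84300 - 1 = 0.1862396
theta_max = asin(0.1862396) = 10.73 deg

10.73 deg


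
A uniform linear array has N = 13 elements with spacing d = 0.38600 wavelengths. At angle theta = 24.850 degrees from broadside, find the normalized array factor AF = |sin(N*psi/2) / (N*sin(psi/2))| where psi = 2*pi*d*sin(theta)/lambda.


psi = 2*pi*0.38600*sin(24.850 deg) = 1.019222 rad
AF = |sin(13*1.019222/2) / (13*sin(1.019222/2))| = 0.05285

0.05285


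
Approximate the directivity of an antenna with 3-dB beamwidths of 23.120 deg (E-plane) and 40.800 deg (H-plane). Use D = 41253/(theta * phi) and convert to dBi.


D_linear = 41253 / (23.120 * 40.800) = 43.73283
D_dBi = 10 * log10(43.73283) = 16.41 dBi

16.41 dBi


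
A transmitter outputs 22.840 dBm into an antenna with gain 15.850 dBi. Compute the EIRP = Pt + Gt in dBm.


EIRP = Pt + Gt = 22.840 + 15.850 = 38.69 dBm

38.69 dBm


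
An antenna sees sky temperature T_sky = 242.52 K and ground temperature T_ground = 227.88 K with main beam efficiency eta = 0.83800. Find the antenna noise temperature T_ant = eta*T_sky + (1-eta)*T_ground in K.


T_ant = 0.83800 * 242.52 + (1 - 0.83800) * 227.88 = 240.1 K

240.1 K


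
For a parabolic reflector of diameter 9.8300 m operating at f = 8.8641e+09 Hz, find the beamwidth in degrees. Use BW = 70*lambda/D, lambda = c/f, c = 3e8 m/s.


lambda = c / f = 3.0000e+08 / 8.8641e+09 = 0.03384438 m
BW = 70 * 0.03384438 / 9.8300 = 0.2410 deg

0.2410 deg


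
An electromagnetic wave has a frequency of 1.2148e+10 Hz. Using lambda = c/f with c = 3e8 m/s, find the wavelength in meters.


lambda = c / f = 3.0000e+08 / 1.2148e+10 = 0.02470 m

0.02470 m


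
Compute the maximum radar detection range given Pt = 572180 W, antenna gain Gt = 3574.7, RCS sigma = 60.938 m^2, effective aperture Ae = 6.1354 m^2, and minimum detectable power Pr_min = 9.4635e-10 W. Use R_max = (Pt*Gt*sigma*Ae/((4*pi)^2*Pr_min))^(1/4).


R^4 = 572180*3574.7*60.938*6.1354 / ((4*pi)^2 * 9.4635e-10) = 5.117193e+18
R_max = 5.117193e+18^0.25 = 47562 m

47562 m


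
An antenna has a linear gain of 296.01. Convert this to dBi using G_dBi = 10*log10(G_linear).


G_dBi = 10 * log10(296.01) = 24.71 dBi

24.71 dBi


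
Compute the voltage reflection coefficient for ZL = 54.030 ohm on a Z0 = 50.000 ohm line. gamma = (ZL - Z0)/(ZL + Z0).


gamma = (54.030 - 50.000) / (54.030 + 50.000) = 0.03874

0.03874


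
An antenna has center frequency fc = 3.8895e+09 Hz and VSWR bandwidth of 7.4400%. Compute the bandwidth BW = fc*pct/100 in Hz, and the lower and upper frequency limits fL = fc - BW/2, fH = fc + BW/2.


BW = 3.8895e+09 * 7.4400/100 = 2.893788e+08 Hz
fL = 3.8895e+09 - 2.893788e+08/2 = 3.745e+09 Hz
fH = 3.8895e+09 + 2.893788e+08/2 = 4.034e+09 Hz

BW=2.894e+08 Hz, fL=3.745e+09 Hz, fH=4.034e+09 Hz


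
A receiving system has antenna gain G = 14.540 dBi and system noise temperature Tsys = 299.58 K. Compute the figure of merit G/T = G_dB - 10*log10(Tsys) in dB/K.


G/T = 14.540 - 10*log10(299.58) = 14.540 - 24.76513 = -10.23 dB/K

-10.23 dB/K


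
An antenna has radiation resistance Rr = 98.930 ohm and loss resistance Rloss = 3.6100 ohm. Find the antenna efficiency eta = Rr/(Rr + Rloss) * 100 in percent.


eta = 98.930 / (98.930 + 3.6100) * 100 = 96.48%

96.48%


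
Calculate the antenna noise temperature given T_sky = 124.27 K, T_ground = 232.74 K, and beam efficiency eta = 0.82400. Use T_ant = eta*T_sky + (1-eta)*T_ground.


T_ant = 0.82400 * 124.27 + (1 - 0.82400) * 232.74 = 143.4 K

143.4 K


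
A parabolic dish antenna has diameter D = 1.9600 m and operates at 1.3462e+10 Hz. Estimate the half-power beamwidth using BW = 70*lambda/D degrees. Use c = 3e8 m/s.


lambda = c / f = 3.0000e+08 / 1.3462e+10 = 0.02228495 m
BW = 70 * 0.02228495 / 1.9600 = 0.7959 deg

0.7959 deg


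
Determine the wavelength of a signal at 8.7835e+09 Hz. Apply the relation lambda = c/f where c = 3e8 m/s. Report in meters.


lambda = c / f = 3.0000e+08 / 8.7835e+09 = 0.03415 m

0.03415 m


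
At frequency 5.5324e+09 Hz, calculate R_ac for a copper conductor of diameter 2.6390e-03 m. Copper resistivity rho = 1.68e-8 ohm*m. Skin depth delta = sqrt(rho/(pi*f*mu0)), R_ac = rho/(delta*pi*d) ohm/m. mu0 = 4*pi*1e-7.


delta = sqrt(1.68e-8 / (pi * 5.5324e+09 * 4*pi*1e-7)) = 8.770371e-07 m
R_ac = 1.68e-8 / (8.770371e-07 * pi * 2.6390e-03) = 2.310 ohm/m

2.310 ohm/m


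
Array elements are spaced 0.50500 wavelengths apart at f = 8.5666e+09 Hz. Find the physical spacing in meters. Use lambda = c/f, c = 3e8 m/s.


lambda = c / f = 3.0000e+08 / 8.5666e+09 = 0.03501973 m
d = 0.50500 * 0.03501973 = 0.01768 m

0.01768 m


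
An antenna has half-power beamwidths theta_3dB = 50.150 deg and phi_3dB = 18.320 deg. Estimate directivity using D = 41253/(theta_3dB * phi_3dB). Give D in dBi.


D_linear = 41253 / (50.150 * 18.320) = 44.90132
D_dBi = 10 * log10(44.90132) = 16.52 dBi

16.52 dBi


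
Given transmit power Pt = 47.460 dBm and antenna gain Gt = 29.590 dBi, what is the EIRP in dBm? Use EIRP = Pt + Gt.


EIRP = Pt + Gt = 47.460 + 29.590 = 77.05 dBm

77.05 dBm


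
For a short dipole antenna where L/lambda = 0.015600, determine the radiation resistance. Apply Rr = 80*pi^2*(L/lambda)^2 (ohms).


Rr = 80 * pi^2 * (0.015600)^2 = 80 * 9.869604 * 2.433600e-04 = 0.1921 ohm

0.1921 ohm


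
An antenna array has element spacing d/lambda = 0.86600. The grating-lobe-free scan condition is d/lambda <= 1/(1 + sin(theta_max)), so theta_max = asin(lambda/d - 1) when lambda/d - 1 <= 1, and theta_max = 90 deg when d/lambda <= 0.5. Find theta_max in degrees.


lambda/d - 1 = 1/0.86600 - 1 = 0.1547344
theta_max = asin(0.1547344) = 8.901 deg

8.901 deg


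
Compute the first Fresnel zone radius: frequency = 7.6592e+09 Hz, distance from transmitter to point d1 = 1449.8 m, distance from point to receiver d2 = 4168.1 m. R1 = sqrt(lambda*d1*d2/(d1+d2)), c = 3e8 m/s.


lambda = c / f = 3.0000e+08 / 7.6592e+09 = 0.03916858 m
R1 = sqrt(0.03916858 * 1449.8 * 4168.1 / (1449.8 + 4168.1)) = 6.491 m

6.491 m


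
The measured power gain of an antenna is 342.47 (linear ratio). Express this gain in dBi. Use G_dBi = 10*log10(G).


G_dBi = 10 * log10(342.47) = 25.35 dBi

25.35 dBi


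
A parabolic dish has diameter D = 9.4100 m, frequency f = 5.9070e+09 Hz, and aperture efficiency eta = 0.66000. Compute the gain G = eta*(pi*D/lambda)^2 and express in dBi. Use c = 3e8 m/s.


lambda = c / f = 3.0000e+08 / 5.9070e+09 = 0.05078720 m
G_linear = 0.66000 * (pi * 9.4100 / 0.05078720)^2 = 223621.9
G_dBi = 10 * log10(223621.9) = 53.50 dBi

53.50 dBi


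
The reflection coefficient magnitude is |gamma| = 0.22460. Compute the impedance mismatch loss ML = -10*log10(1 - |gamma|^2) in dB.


ML = -10 * log10(1 - 0.22460^2) = -10 * log10(0.94955484) = 0.2248 dB

0.2248 dB


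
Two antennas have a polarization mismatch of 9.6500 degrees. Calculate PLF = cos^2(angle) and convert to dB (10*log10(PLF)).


PLF_linear = cos^2(9.6500 deg) = 0.9719005
PLF_dB = 10 * log10(0.9719005) = -0.1238 dB

-0.1238 dB


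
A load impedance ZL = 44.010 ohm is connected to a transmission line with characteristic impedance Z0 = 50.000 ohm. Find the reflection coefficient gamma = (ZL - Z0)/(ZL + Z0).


gamma = (44.010 - 50.000) / (44.010 + 50.000) = -0.06372

-0.06372


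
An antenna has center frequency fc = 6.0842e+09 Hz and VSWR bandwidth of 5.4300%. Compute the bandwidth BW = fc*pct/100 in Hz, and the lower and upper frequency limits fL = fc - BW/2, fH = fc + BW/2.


BW = 6.0842e+09 * 5.4300/100 = 3.303721e+08 Hz
fL = 6.0842e+09 - 3.303721e+08/2 = 5.919e+09 Hz
fH = 6.0842e+09 + 3.303721e+08/2 = 6.249e+09 Hz

BW=3.304e+08 Hz, fL=5.919e+09 Hz, fH=6.249e+09 Hz


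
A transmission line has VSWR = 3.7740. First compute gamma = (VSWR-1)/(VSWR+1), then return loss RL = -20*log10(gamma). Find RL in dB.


gamma = (3.7740 - 1) / (3.7740 + 1) = 0.5810641
RL = -20 * log10(0.5810641) = 4.716 dB

4.716 dB


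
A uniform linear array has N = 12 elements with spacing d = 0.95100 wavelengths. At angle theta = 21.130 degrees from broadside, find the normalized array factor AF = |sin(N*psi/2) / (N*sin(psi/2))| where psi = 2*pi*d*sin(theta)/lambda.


psi = 2*pi*0.95100*sin(21.130 deg) = 2.154011 rad
AF = |sin(12*2.154011/2) / (12*sin(2.154011/2))| = 0.03313

0.03313


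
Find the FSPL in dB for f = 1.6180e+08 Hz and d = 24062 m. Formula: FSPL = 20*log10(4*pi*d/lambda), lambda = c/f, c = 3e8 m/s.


lambda = c / f = 3.0000e+08 / 1.6180e+08 = 1.854141 m
FSPL = 20 * log10(4*pi*24062/1.854141) = 104.2 dB

104.2 dB


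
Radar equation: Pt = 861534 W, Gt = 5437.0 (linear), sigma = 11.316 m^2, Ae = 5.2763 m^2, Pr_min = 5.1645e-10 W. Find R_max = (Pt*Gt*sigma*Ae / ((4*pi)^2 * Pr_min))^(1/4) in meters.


R^4 = 861534*5437.0*11.316*5.2763 / ((4*pi)^2 * 5.1645e-10) = 3.429305e+18
R_max = 3.429305e+18^0.25 = 43033 m

43033 m


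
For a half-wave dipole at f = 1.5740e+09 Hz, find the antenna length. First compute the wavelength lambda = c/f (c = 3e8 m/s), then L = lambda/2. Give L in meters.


lambda = c / f = 3.0000e+08 / 1.5740e+09 = 0.1905972 m
L = lambda / 2 = 0.1905972 / 2 = 0.09530 m

0.09530 m


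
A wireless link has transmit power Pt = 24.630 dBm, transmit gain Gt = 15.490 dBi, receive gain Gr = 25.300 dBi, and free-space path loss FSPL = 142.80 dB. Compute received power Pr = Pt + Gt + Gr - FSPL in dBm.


Pr = 24.630 + 15.490 + 25.300 - 142.80 = -77.38 dBm

-77.38 dBm


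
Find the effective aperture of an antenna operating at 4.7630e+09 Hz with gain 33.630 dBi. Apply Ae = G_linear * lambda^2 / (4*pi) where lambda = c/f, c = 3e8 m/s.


lambda = c / f = 3.0000e+08 / 4.7630e+09 = 0.06298551 m
G_linear = 10^(33.630/10) = 2306.747
Ae = G_linear * lambda^2 / (4*pi) = 2306.747 * 0.06298551^2 / (4*pi) = 0.7282 m^2

0.7282 m^2


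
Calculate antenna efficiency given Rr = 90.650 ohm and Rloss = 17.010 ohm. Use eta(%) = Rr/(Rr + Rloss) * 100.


eta = 90.650 / (90.650 + 17.010) * 100 = 84.20%

84.20%


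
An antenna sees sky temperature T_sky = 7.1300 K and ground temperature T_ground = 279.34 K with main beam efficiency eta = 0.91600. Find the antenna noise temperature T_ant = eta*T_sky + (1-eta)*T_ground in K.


T_ant = 0.91600 * 7.1300 + (1 - 0.91600) * 279.34 = 30.00 K

30.00 K


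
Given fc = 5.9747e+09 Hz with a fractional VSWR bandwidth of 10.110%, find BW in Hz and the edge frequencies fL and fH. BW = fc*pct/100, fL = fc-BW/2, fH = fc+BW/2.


BW = 5.9747e+09 * 10.110/100 = 6.040422e+08 Hz
fL = 5.9747e+09 - 6.040422e+08/2 = 5.673e+09 Hz
fH = 5.9747e+09 + 6.040422e+08/2 = 6.277e+09 Hz

BW=6.040e+08 Hz, fL=5.673e+09 Hz, fH=6.277e+09 Hz


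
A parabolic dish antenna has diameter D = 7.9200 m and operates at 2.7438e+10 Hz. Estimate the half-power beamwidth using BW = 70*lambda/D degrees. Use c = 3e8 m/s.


lambda = c / f = 3.0000e+08 / 2.7438e+10 = 0.01093374 m
BW = 70 * 0.01093374 / 7.9200 = 0.09664 deg

0.09664 deg


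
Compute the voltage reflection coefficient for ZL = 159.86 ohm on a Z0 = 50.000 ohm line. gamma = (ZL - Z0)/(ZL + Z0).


gamma = (159.86 - 50.000) / (159.86 + 50.000) = 0.5235

0.5235


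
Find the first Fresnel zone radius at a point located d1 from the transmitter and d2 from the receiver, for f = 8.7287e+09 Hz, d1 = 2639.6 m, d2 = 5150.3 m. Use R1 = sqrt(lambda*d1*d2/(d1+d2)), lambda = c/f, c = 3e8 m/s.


lambda = c / f = 3.0000e+08 / 8.7287e+09 = 0.03436938 m
R1 = sqrt(0.03436938 * 2639.6 * 5150.3 / (2639.6 + 5150.3)) = 7.745 m

7.745 m


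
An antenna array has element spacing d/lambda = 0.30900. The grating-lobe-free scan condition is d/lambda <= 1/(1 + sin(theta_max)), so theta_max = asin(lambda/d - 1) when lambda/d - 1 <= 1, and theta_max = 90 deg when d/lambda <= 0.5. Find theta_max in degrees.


lambda/d - 1 = 1/0.30900 - 1 = 2.236246 >= 1
d/lambda <= 0.5, so the array can scan to endfire without grating lobes: theta_max = 90 deg

90 deg


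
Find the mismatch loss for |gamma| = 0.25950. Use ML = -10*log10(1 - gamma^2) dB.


ML = -10 * log10(1 - 0.25950^2) = -10 * log10(0.93265975) = 0.3028 dB

0.3028 dB


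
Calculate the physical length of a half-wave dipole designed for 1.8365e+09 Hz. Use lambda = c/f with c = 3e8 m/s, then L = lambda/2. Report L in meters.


lambda = c / f = 3.0000e+08 / 1.8365e+09 = 0.1633542 m
L = lambda / 2 = 0.1633542 / 2 = 0.08168 m

0.08168 m


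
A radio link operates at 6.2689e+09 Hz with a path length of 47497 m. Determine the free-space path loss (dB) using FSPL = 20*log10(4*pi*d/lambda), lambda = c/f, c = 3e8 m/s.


lambda = c / f = 3.0000e+08 / 6.2689e+09 = 0.04785529 m
FSPL = 20 * log10(4*pi*47497/0.04785529) = 141.9 dB

141.9 dB


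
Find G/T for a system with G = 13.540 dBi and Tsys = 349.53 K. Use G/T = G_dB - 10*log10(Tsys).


G/T = 13.540 - 10*log10(349.53) = 13.540 - 25.43484 = -11.89 dB/K

-11.89 dB/K


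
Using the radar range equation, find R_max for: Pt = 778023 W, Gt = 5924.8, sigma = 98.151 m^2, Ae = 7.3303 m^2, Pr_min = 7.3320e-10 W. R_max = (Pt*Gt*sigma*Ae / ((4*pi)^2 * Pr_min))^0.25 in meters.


R^4 = 778023*5924.8*98.151*7.3303 / ((4*pi)^2 * 7.3320e-10) = 2.864445e+19
R_max = 2.864445e+19^0.25 = 73158 m

73158 m


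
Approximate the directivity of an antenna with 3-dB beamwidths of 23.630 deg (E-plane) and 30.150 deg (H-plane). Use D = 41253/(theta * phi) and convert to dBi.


D_linear = 41253 / (23.630 * 30.150) = 57.90346
D_dBi = 10 * log10(57.90346) = 17.63 dBi

17.63 dBi


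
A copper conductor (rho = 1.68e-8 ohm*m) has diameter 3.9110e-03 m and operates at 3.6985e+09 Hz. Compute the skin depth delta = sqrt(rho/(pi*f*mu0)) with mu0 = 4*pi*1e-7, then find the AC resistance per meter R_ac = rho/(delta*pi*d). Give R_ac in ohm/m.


delta = sqrt(1.68e-8 / (pi * 3.6985e+09 * 4*pi*1e-7)) = 1.072660e-06 m
R_ac = 1.68e-8 / (1.072660e-06 * pi * 3.9110e-03) = 1.275 ohm/m

1.275 ohm/m


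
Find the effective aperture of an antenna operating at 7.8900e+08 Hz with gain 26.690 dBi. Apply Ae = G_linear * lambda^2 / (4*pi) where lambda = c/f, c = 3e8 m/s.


lambda = c / f = 3.0000e+08 / 7.8900e+08 = 0.3802281 m
G_linear = 10^(26.690/10) = 466.6594
Ae = G_linear * lambda^2 / (4*pi) = 466.6594 * 0.3802281^2 / (4*pi) = 5.369 m^2

5.369 m^2


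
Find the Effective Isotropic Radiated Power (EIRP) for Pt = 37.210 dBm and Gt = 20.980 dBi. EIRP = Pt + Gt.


EIRP = Pt + Gt = 37.210 + 20.980 = 58.19 dBm

58.19 dBm


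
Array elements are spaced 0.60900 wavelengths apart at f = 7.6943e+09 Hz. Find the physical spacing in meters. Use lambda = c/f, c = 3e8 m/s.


lambda = c / f = 3.0000e+08 / 7.6943e+09 = 0.03898990 m
d = 0.60900 * 0.03898990 = 0.02374 m

0.02374 m


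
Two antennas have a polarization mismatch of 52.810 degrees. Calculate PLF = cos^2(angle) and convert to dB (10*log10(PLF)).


PLF_linear = cos^2(52.810 deg) = 0.3653720
PLF_dB = 10 * log10(0.3653720) = -4.373 dB

-4.373 dB


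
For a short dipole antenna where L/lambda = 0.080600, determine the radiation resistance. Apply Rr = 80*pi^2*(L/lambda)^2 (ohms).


Rr = 80 * pi^2 * (0.080600)^2 = 80 * 9.869604 * 6.496360e-03 = 5.129 ohm

5.129 ohm


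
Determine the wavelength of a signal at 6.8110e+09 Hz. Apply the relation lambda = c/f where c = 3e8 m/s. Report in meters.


lambda = c / f = 3.0000e+08 / 6.8110e+09 = 0.04405 m

0.04405 m


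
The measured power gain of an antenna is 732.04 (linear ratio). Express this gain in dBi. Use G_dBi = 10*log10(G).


G_dBi = 10 * log10(732.04) = 28.65 dBi

28.65 dBi


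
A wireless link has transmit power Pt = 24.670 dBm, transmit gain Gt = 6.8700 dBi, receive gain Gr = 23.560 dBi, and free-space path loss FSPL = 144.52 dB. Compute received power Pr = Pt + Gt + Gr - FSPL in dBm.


Pr = 24.670 + 6.8700 + 23.560 - 144.52 = -89.42 dBm

-89.42 dBm


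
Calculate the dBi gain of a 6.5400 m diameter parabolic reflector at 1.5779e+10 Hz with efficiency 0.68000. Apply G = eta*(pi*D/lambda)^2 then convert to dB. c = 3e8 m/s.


lambda = c / f = 3.0000e+08 / 1.5779e+10 = 0.01901261 m
G_linear = 0.68000 * (pi * 6.5400 / 0.01901261)^2 = 794110.0
G_dBi = 10 * log10(794110.0) = 59.00 dBi

59.00 dBi


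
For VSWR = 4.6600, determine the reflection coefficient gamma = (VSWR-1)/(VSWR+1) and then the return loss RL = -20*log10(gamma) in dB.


gamma = (4.6600 - 1) / (4.6600 + 1) = 0.6466431
RL = -20 * log10(0.6466431) = 3.787 dB

3.787 dB


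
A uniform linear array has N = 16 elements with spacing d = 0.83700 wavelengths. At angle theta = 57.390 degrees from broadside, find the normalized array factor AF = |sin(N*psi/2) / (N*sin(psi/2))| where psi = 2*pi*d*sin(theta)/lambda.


psi = 2*pi*0.83700*sin(57.390 deg) = 4.429985 rad
AF = |sin(16*4.429985/2) / (16*sin(4.429985/2))| = 0.06036

0.06036
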